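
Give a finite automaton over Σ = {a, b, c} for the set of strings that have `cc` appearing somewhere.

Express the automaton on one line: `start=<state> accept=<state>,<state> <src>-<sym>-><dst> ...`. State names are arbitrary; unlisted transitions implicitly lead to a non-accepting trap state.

start=s0 accept=s2 s0-a->s0 s0-b->s0 s0-c->s1 s1-a->s0 s1-b->s0 s1-c->s2 s2-a->s2 s2-b->s2 s2-c->s2

States s0..s1 record the length of the longest prefix of `cc` that matches the current input suffix. Reaching s2 means `cc` has been seen, and we stay there forever. Accept from s2.
        a   b   c  
>  s0   s0  s0  s1 
   s1   s0  s0  s2 
 * s2   s2  s2  s2 
(> = start, * = accepting)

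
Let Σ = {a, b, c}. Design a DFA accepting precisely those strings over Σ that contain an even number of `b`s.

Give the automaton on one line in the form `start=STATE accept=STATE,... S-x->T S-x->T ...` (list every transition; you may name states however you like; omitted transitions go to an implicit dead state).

start=q0 accept=q0 q0-a->q0 q0-b->q1 q0-c->q0 q1-a->q1 q1-b->q0 q1-c->q1

Keep the running count of `b`s modulo 2: each `b` advances along the cycle q0 → q1 → q0 while other symbols loop. Accept at q0.
With 2 states:
        a   b   c  
>* q0   q0  q1  q0 
   q1   q1  q0  q1 
(> = start, * = accepting)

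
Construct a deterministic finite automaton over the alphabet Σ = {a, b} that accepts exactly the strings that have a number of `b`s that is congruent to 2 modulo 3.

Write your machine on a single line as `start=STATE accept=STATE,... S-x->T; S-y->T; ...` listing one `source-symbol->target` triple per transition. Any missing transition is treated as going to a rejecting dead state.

The only thing that matters is how many `b`s have appeared, reduced mod 3. Use one state per residue: q0 for 0, …, q2 for 2. Reading `b` moves to the next residue; anything else stays put. q2 is accepting.
        a   b  
>  q0   q0  q1 
   q1   q1  q2 
 * q2   q2  q0 
(> = start, * = accepting)

start=q0; accept=q2; q0-a->q0; q0-b->q1; q1-a->q1; q1-b->q2; q2-a->q2; q2-b->q0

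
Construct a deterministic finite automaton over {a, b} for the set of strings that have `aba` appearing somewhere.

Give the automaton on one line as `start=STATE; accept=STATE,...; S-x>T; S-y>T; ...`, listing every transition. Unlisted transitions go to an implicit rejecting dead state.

start=q0; accept=q3; q0-a>q1; q0-b>q0; q1-a>q1; q1-b>q2; q2-a>q3; q2-b>q0; q3-a>q3; q3-b>q3

Track how much of `aba` has been matched so far: state q0 is no progress, q3 is the absorbing accept state reached once `aba` has occurred. Intermediate states record partial matches; on a mismatch, fall back to the longest reusable overlap.
A 4-state machine:
        a   b  
>  q0   q1  q0 
   q1   q1  q2 
   q2   q3  q0 
 * q3   q3  q3 
(> = start, * = accepting)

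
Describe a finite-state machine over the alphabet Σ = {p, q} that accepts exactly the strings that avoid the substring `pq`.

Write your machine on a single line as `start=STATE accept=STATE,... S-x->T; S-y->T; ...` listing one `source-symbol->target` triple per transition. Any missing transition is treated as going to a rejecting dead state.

Track partial matches of the forbidden pattern `pq`. State S2 is a dead state reached once `pq` has occurred; every other state accepts. S0 means no part of `pq` is currently matched.
        p   q  
>* S0   S1  S0 
 * S1   S1  S2 
   S2   S2  S2 
(> = start, * = accepting)

start=S0; accept=S0,S1; S0-p->S1; S0-q->S0; S1-p->S1; S1-q->S2; S2-p->S2; S2-q->S2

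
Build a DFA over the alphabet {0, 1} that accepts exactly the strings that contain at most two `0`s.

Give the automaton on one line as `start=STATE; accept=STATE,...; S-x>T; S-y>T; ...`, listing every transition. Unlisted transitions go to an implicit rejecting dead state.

Only the number of `0`s matters, and only up to 3. Make a chain s0 → s1 → s2 → s3 advanced by each `0` (with s3 absorbing); every other symbol self-loops. The accepting set is {s0, s1, s2}.
        0   1  
>* s0   s1  s0 
 * s1   s2  s1 
 * s2   s3  s2 
   s3   s3  s3 
(> = start, * = accepting)

start=s0; accept=s0,s1,s2; s0-0>s1; s0-1>s0; s1-0>s2; s1-1>s1; s2-0>s3; s2-1>s2; s3-0>s3; s3-1>s3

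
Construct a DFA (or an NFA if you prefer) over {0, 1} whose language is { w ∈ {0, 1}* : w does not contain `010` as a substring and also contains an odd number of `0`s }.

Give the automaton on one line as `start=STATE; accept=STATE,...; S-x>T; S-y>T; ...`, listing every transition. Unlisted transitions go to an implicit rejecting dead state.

Run two small machines in parallel and take their product. One (4 states) tracks partial matches of the forbidden pattern `010`; the other (2 states) tracks the count of `0`s modulo 2. Each combined state is a pair, one component from each; accept when both components accept. After merging equivalent states the machine shrinks.
With 7 states:
        0   1  
>  q0   q1  q0 
 * q1   q2  q3 
   q2   q1  q4 
 * q3   q5  q6 
   q4   q5  q0 
   q5   q5  q5 
 * q6   q2  q6 
(> = start, * = accepting)

start=q0; accept=q1,q3,q6; q0-0>q1; q0-1>q0; q1-0>q2; q1-1>q3; q2-0>q1; q2-1>q4; q3-0>q5; q3-1>q6; q4-0>q5; q4-1>q0; q5-0>q5; q5-1>q5; q6-0>q2; q6-1>q6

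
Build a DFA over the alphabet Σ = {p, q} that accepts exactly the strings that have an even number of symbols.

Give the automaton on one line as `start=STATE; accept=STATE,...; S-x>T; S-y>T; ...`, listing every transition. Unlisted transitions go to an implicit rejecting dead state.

Only the length mod 2 matters, so use a 2-cycle: from any state, every input symbol moves to the next state, wrapping s1 back to s0. Mark s0 accepting.
A 2-state machine:
        p   q  
>* s0   s1  s1 
   s1   s0  s0 
(> = start, * = accepting)

start=s0; accept=s0; s0-p>s1; s0-q>s1; s1-p>s0; s1-q>s0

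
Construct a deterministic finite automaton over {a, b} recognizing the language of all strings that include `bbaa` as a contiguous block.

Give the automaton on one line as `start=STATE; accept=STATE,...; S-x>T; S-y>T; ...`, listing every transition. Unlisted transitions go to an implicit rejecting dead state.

States q0..q3 record the length of the longest prefix of `bbaa` that matches the current input suffix. Reaching q4 means `bbaa` has been seen, and we stay there forever. Accept from q4.
        a   b  
>  q0   q0  q1 
   q1   q0  q2 
   q2   q3  q2 
   q3   q4  q1 
 * q4   q4  q4 
(> = start, * = accepting)

start=q0; accept=q4; q0-a>q0; q0-b>q1; q1-a>q0; q1-b>q2; q2-a>q3; q2-b>q2; q3-a>q4; q3-b>q1; q4-a>q4; q4-b>q4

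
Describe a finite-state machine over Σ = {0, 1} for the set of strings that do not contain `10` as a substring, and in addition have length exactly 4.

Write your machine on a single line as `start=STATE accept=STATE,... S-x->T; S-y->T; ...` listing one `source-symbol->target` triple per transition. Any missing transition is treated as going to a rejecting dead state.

Build one automaton per condition and run them in lockstep. One (3 states) tracks partial matches of the forbidden pattern `10`; the other (6 states) tracks the input length, saturating at 5. Each combined state is a pair, one component from each; accept when both components accept. After merging equivalent states the machine shrinks.
A 9-state machine:
        0   1  
>  q0   q1  q2 
   q1   q3  q4 
   q2   q5  q4 
   q3   q6  q7 
   q4   q5  q7 
   q5   q5  q5 
   q6   q8  q8 
   q7   q5  q8 
 * q8   q5  q5 
(> = start, * = accepting)

start=q0; accept=q8; q0-0->q1; q0-1->q2; q1-0->q3; q1-1->q4; q2-0->q5; q2-1->q4; q3-0->q6; q3-1->q7; q4-0->q5; q4-1->q7; q5-0->q5; q5-1->q5; q6-0->q8; q6-1->q8; q7-0->q5; q7-1->q8; q8-0->q5; q8-1->q5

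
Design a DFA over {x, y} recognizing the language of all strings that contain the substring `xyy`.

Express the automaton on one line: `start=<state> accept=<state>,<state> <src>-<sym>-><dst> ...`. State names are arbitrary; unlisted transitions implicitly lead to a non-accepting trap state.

Track how much of `xyy` has been matched so far: state S0 is no progress, S3 is the absorbing accept state reached once `xyy` has occurred. Intermediate states record partial matches; on a mismatch, fall back to the longest reusable overlap.
A 4-state machine:
        x   y  
>  S0   S1  S0 
   S1   S1  S2 
   S2   S1  S3 
 * S3   S3  S3 
(> = start, * = accepting)

start=S0 accept=S3 S0-x->S1 S0-y->S0 S1-x->S1 S1-y->S2 S2-x->S1 S2-y->S3 S3-x->S3 S3-y->S3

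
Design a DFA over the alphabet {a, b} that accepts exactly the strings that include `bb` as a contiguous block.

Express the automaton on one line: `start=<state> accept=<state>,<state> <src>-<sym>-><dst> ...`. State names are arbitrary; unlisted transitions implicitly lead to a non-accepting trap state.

start=q0 accept=q2 q0-a->q0 q0-b->q1 q1-a->q0 q1-b->q2 q2-a->q2 q2-b->q2

Track how much of `bb` has been matched so far: state q0 is no progress, q2 is the absorbing accept state reached once `bb` has occurred. Intermediate states record partial matches; on a mismatch, fall back to the longest reusable overlap.
With 3 states:
        a   b  
>  q0   q0  q1 
   q1   q0  q2 
 * q2   q2  q2 
(> = start, * = accepting)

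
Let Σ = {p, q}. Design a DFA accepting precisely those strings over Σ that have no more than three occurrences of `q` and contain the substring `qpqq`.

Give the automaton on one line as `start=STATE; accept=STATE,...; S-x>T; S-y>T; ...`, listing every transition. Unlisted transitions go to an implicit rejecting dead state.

Handle the two conditions separately and then intersect. One (5 states) tracks the count of `q`s, saturating at 4; the other (5 states) tracks whether and how much of `qpqq` has been seen. Each combined state is a pair, one component from each; accept when both components accept. Equivalent product states are then merged.
A 6-state machine:
       p  q 
>  A   A  B 
   B   C  D 
   C   D  E 
   D   D  D 
   E   D  F 
 * F   F  D 
(> = start, * = accepting)

start=A; accept=F; A-p>A; A-q>B; B-p>C; B-q>D; C-p>D; C-q>E; D-p>D; D-q>D; E-p>D; E-q>F; F-p>F; F-q>D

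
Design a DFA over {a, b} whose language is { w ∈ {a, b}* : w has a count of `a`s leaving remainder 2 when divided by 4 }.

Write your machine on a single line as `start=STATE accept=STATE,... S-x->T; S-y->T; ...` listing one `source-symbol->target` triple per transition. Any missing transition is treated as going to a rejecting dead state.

Keep the running count of `a`s modulo 4: each `a` advances along the cycle q0 → q1 → q2 → q3 → q0 while other symbols loop. Accept at q2.
With 4 states:
        a   b  
>  q0   q1  q0 
   q1   q2  q1 
 * q2   q3  q2 
   q3   q0  q3 
(> = start, * = accepting)

start=q0; accept=q2; q0-a->q1; q0-b->q0; q1-a->q2; q1-b->q1; q2-a->q3; q2-b->q2; q3-a->q0; q3-b->q3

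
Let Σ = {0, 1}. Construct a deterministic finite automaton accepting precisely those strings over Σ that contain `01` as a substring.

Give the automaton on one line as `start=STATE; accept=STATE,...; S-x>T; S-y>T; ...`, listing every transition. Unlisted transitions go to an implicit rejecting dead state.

start=A; accept=C; A-0>B; A-1>A; B-0>B; B-1>C; C-0>C; C-1>C

Track how much of `01` has been matched so far: state A is no progress, C is the absorbing accept state reached once `01` has occurred. Intermediate states record partial matches; on a mismatch, fall back to the longest reusable overlap.
       0  1 
>  A   B  A 
   B   B  C 
 * C   C  C 
(> = start, * = accepting)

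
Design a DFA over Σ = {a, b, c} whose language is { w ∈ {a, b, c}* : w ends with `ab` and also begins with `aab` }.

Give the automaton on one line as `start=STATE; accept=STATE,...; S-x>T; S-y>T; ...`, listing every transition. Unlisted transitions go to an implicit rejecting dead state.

start=S0; accept=S6; S0-a>S1; S0-b>S2; S0-c>S2; S1-a>S3; S1-b>S4; S1-c>S2; S2-a>S5; S2-b>S2; S2-c>S2; S3-a>S5; S3-b>S6; S3-c>S2; S4-a>S5; S4-b>S2; S4-c>S2; S5-a>S5; S5-b>S4; S5-c>S2; S6-a>S7; S6-b>S8; S6-c>S8; S7-a>S7; S7-b>S6; S7-c>S8; S8-a>S7; S8-b>S8; S8-c>S8

Build one automaton per condition and run them in lockstep. One (3 states) tracks how much of the suffix `ab` has currently been matched; the other (5 states) tracks whether the input so far still matches the prefix `aab`. Each combined state is a pair, one component from each; accept when both components accept.
With 9 states:
        a   b   c  
>  S0   S1  S2  S2 
   S1   S3  S4  S2 
   S2   S5  S2  S2 
   S3   S5  S6  S2 
   S4   S5  S2  S2 
   S5   S5  S4  S2 
 * S6   S7  S8  S8 
   S7   S7  S6  S8 
   S8   S7  S8  S8 
(> = start, * = accepting)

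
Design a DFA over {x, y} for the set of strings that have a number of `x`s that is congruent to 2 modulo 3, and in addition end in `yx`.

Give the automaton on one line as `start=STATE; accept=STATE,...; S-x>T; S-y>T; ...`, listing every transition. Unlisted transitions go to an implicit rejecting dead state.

start=q0; accept=q4; q0-x>q1; q0-y>q0; q1-x>q2; q1-y>q3; q2-x>q0; q2-y>q2; q3-x>q4; q3-y>q3; q4-x>q0; q4-y>q2

Build one automaton per condition and run them in lockstep. One (3 states) tracks the count of `x`s modulo 3; the other (3 states) tracks how much of the suffix `yx` has currently been matched. Each combined state is a pair, one component from each; accept when both components accept. Minimizing collapses redundant product states.
        x   y  
>  q0   q1  q0 
   q1   q2  q3 
   q2   q0  q2 
   q3   q4  q3 
 * q4   q0  q2 
(> = start, * = accepting)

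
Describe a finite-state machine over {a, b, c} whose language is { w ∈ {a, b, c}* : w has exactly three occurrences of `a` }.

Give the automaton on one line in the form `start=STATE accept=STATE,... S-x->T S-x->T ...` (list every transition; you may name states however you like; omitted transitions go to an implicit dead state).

start=s0 accept=s3 s0-a->s1 s0-b->s0 s0-c->s0 s1-a->s2 s1-b->s1 s1-c->s1 s2-a->s3 s2-b->s2 s2-c->s2 s3-a->s4 s3-b->s3 s3-c->s3 s4-a->s4 s4-b->s4 s4-c->s4

Count `a`s, saturating at 4: states s0 through s3 mean 0 through 3 `a`s seen; s4 means more than 3. Each `a` increments (capped at s4); other symbols loop. Accept from {s3}.
        a   b   c  
>  s0   s1  s0  s0 
   s1   s2  s1  s1 
   s2   s3  s2  s2 
 * s3   s4  s3  s3 
   s4   s4  s4  s4 
(> = start, * = accepting)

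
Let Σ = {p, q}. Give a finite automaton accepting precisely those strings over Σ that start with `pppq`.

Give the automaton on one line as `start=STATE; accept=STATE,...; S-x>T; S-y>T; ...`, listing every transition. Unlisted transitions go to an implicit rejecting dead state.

start=S0; accept=S4; S0-p>S1; S0-q>S5; S1-p>S2; S1-q>S5; S2-p>S3; S2-q>S5; S3-p>S5; S3-q>S4; S4-p>S4; S4-q>S4; S5-p>S5; S5-q>S5

Walk along `pppq` while the input agrees: from S0 take `p` to S1, and so on. Any deviation drops to the rejecting sink S5. Once S4 is reached the prefix is confirmed and every continuation is accepted.
With 6 states:
        p   q  
>  S0   S1  S5 
   S1   S2  S5 
   S2   S3  S5 
   S3   S5  S4 
 * S4   S4  S4 
   S5   S5  S5 
(> = start, * = accepting)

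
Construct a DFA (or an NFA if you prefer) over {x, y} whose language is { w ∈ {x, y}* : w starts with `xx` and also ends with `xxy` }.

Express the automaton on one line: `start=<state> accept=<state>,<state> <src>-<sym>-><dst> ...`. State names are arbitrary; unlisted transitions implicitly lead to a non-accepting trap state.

start=A accept=E A-x->B A-y->C B-x->D B-y->C C-x->C C-y->C D-x->D D-y->E E-x->F E-y->G F-x->D F-y->G G-x->F G-y->G

Handle the two conditions separately and then intersect. One (4 states) tracks whether the input so far still matches the prefix `xx`; the other (4 states) tracks how much of the suffix `xxy` has currently been matched. Each combined state is a pair, one component from each; accept when both components accept. Equivalent product states are then merged.
       x  y 
>  A   B  C 
   B   D  C 
   C   C  C 
   D   D  E 
 * E   F  G 
   F   D  G 
   G   F  G 
(> = start, * = accepting)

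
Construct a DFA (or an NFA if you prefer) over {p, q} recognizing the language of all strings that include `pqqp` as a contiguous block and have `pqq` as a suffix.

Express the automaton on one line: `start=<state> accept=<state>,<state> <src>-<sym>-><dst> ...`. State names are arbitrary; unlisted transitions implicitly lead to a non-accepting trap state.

Run two small machines in parallel and take their product. One (5 states) tracks whether and how much of `pqqp` has been seen; the other (4 states) tracks how much of the suffix `pqq` has currently been matched. Each combined state is a pair, one component from each; accept when both components accept.
With 8 states:
        p   q  
>  s0   s1  s0 
   s1   s1  s2 
   s2   s1  s3 
   s3   s4  s0 
   s4   s4  s5 
   s5   s4  s6 
 * s6   s4  s7 
   s7   s4  s7 
(> = start, * = accepting)

start=s0 accept=s6 s0-p->s1 s0-q->s0 s1-p->s1 s1-q->s2 s2-p->s1 s2-q->s3 s3-p->s4 s3-q->s0 s4-p->s4 s4-q->s5 s5-p->s4 s5-q->s6 s6-p->s4 s6-q->s7 s7-p->s4 s7-q->s7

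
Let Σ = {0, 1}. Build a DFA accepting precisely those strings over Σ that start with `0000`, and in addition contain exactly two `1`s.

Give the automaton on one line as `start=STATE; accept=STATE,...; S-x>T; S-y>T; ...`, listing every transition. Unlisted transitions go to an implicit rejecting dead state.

start=S0; accept=S9; S0-0>S1; S0-1>S2; S1-0>S3; S1-1>S2; S2-0>S2; S2-1>S4; S3-0>S5; S3-1>S2; S4-0>S4; S4-1>S6; S5-0>S7; S5-1>S2; S6-0>S6; S6-1>S6; S7-0>S7; S7-1>S8; S8-0>S8; S8-1>S9; S9-0>S9; S9-1>S10; S10-0>S10; S10-1>S10

Handle the two conditions separately and then intersect. The first has 6 states tracking whether the input so far still matches the prefix `0000`; the second has 4 states tracking the count of `1`s, saturating at 3. A product state is a pair (one from each), accepting exactly when both do.
With 11 states:
          0    1  
>  S0     S1   S2 
   S1     S3   S2 
   S2     S2   S4 
   S3     S5   S2 
   S4     S4   S6 
   S5     S7   S2 
   S6     S6   S6 
   S7     S7   S8 
   S8     S8   S9 
 * S9     S9  S10 
   S10   S10  S10 
(> = start, * = accepting)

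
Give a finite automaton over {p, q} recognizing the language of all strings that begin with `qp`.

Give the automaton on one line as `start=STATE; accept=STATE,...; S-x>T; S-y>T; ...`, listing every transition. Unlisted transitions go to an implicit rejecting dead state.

Check the first 2 symbols one by one: A through B record how many have matched `qp` so far; any wrong symbol goes to the dead state D. After all 2 match we enter the accepting sink C.
A 4-state machine:
       p  q 
>  A   D  B 
   B   C  D 
 * C   C  C 
   D   D  D 
(> = start, * = accepting)

start=A; accept=C; A-p>D; A-q>B; B-p>C; B-q>D; C-p>C; C-q>C; D-p>D; D-q>D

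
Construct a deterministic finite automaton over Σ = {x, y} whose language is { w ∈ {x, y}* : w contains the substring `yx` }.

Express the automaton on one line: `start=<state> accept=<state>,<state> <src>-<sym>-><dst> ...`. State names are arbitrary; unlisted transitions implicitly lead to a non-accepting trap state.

Track how much of `yx` has been matched so far: state S0 is no progress, S2 is the absorbing accept state reached once `yx` has occurred. Intermediate states record partial matches; on a mismatch, fall back to the longest reusable overlap.
        x   y  
>  S0   S0  S1 
   S1   S2  S1 
 * S2   S2  S2 
(> = start, * = accepting)

start=S0 accept=S2 S0-x->S0 S0-y->S1 S1-x->S2 S1-y->S1 S2-x->S2 S2-y->S2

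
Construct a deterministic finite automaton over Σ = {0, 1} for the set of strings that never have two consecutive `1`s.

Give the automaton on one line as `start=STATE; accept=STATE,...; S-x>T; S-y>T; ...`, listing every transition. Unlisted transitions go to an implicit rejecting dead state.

Track partial matches of the forbidden pattern `11`. State C is a dead state reached once `11` has occurred; every other state accepts. A means no part of `11` is currently matched.
3 states suffice.
       0  1 
>* A   A  B 
 * B   A  C 
   C   C  C 
(> = start, * = accepting)

start=A; accept=A,B; A-0>A; A-1>B; B-0>A; B-1>C; C-0>C; C-1>C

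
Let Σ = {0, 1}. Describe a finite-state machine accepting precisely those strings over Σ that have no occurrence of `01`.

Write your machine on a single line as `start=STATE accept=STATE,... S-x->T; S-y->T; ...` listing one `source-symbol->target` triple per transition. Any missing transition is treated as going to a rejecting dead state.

start=q0; accept=q0,q1; q0-0->q1; q0-1->q0; q1-0->q1; q1-1->q2; q2-0->q2; q2-1->q2

Track partial matches of the forbidden pattern `01`. State q2 is a dead state reached once `01` has occurred; every other state accepts. q0 means no part of `01` is currently matched.
With 3 states:
        0   1  
>* q0   q1  q0 
 * q1   q1  q2 
   q2   q2  q2 
(> = start, * = accepting)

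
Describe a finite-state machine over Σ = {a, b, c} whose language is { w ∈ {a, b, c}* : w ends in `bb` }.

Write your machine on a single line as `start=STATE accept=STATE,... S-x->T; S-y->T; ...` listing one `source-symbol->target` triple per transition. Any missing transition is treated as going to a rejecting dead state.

start=s0; accept=s2; s0-a->s0; s0-b->s1; s0-c->s0; s1-a->s0; s1-b->s2; s1-c->s0; s2-a->s0; s2-b->s2; s2-c->s0

Remember how much of `bb` the current input suffix matches. State s0 means no match yet; s1 means the last symbol is `b`; s2 means the last 2 symbols are `bb`. Only s2 accepts. On a mismatch, fall back to the longest proper suffix that is still a prefix of `bb`.
3 states suffice.
        a   b   c  
>  s0   s0  s1  s0 
   s1   s0  s2  s0 
 * s2   s0  s2  s0 
(> = start, * = accepting)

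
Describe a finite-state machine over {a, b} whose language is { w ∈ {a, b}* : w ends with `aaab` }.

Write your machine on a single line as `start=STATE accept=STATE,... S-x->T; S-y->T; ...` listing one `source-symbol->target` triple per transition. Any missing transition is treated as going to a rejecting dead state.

Remember how much of `aaab` the current input suffix matches. State q0 means no match yet; q1 means the last symbol is `a`; q2 means the last 2 symbols are `aa`; q3 means the last 3 symbols are `aaa`; q4 means the last 4 symbols are `aaab`. Only q4 accepts. On a mismatch, fall back to the longest proper suffix that is still a prefix of `aaab`.
A 5-state machine:
        a   b  
>  q0   q1  q0 
   q1   q2  q0 
   q2   q3  q0 
   q3   q3  q4 
 * q4   q1  q0 
(> = start, * = accepting)

start=q0; accept=q4; q0-a->q1; q0-b->q0; q1-a->q2; q1-b->q0; q2-a->q3; q2-b->q0; q3-a->q3; q3-b->q4; q4-a->q1; q4-b->q0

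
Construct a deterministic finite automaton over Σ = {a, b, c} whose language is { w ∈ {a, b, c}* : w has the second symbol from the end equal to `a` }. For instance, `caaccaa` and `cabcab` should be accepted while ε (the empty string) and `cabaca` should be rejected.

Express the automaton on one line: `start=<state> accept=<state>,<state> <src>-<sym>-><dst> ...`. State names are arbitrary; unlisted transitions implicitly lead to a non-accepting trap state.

Because acceptance depends on a position counted from the end, the machine has to buffer the most recent 2 symbols. Make each state the string of the last up-to-2 symbols read; on input `x` shift the window left and append `x`. Accept when the buffered window has length 2 and begins with `a`.
          a    b    c  
>  q0     q1   q2   q3 
   q1     q4   q5   q6 
   q2     q7   q8   q9 
   q3    q10  q11  q12 
 * q4     q4   q5   q6 
 * q5     q7   q8   q9 
 * q6    q10  q11  q12 
   q7     q4   q5   q6 
   q8     q7   q8   q9 
   q9    q10  q11  q12 
   q10    q4   q5   q6 
   q11    q7   q8   q9 
   q12   q10  q11  q12 
(> = start, * = accepting)

start=q0 accept=q4,q5,q6 q0-a->q1 q0-b->q2 q0-c->q3 q1-a->q4 q1-b->q5 q1-c->q6 q2-a->q7 q2-b->q8 q2-c->q9 q3-a->q10 q3-b->q11 q3-c->q12 q4-a->q4 q4-b->q5 q4-c->q6 q5-a->q7 q5-b->q8 q5-c->q9 q6-a->q10 q6-b->q11 q6-c->q12 q7-a->q4 q7-b->q5 q7-c->q6 q8-a->q7 q8-b->q8 q8-c->q9 q9-a->q10 q9-b->q11 q9-c->q12 q10-a->q4 q10-b->q5 q10-c->q6 q11-a->q7 q11-b->q8 q11-c->q9 q12-a->q10 q12-b->q11 q12-c->q12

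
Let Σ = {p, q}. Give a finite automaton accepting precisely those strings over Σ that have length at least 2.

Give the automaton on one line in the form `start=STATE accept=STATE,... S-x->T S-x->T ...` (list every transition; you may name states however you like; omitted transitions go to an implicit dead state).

We only need to distinguish lengths 0, 1, …, 2, and '>2'. Chain s0 → s1 → s2 → s3 on every symbol, with s3 looping. Accepting states: {s2, s3}.
A 4-state machine:
        p   q  
>  s0   s1  s1 
   s1   s2  s2 
 * s2   s3  s3 
 * s3   s3  s3 
(> = start, * = accepting)

start=s0 accept=s2,s3 s0-p->s1 s0-q->s1 s1-p->s2 s1-q->s2 s2-p->s3 s2-q->s3 s3-p->s3 s3-q->s3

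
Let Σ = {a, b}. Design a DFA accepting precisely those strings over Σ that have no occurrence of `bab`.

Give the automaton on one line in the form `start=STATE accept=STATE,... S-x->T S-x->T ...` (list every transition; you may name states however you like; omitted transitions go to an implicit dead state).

Track partial matches of the forbidden pattern `bab`. State q3 is a dead state reached once `bab` has occurred; every other state accepts. q0 means no part of `bab` is currently matched.
4 states suffice.
        a   b  
>* q0   q0  q1 
 * q1   q2  q1 
 * q2   q0  q3 
   q3   q3  q3 
(> = start, * = accepting)

start=q0 accept=q0,q1,q2 q0-a->q0 q0-b->q1 q1-a->q2 q1-b->q1 q2-a->q0 q2-b->q3 q3-a->q3 q3-b->q3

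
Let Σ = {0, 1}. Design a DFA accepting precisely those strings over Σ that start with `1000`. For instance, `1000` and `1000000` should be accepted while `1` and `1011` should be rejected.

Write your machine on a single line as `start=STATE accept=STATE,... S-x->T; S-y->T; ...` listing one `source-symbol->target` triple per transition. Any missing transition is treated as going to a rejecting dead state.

Walk along `1000` while the input agrees: from A take `1` to B, and so on. Any deviation drops to the rejecting sink F. Once E is reached the prefix is confirmed and every continuation is accepted.
With 6 states:
       0  1 
>  A   F  B 
   B   C  F 
   C   D  F 
   D   E  F 
 * E   E  E 
   F   F  F 
(> = start, * = accepting)

start=A; accept=E; A-0->F; A-1->B; B-0->C; B-1->F; C-0->D; C-1->F; D-0->E; D-1->F; E-0->E; E-1->E; F-0->F; F-1->F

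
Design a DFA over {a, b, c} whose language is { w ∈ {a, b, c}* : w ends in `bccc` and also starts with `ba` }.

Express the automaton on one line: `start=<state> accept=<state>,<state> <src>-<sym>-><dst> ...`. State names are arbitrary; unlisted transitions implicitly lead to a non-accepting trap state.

start=q0 accept=q7 q0-a->q1 q0-b->q2 q0-c->q1 q1-a->q1 q1-b->q1 q1-c->q1 q2-a->q3 q2-b->q1 q2-c->q1 q3-a->q3 q3-b->q4 q3-c->q3 q4-a->q3 q4-b->q4 q4-c->q5 q5-a->q3 q5-b->q4 q5-c->q6 q6-a->q3 q6-b->q4 q6-c->q7 q7-a->q3 q7-b->q4 q7-c->q3

Handle the two conditions separately and then intersect. The first has 5 states tracking how much of the suffix `bccc` has currently been matched; the second has 4 states tracking whether the input so far still matches the prefix `ba`. A product state is a pair (one from each), accepting exactly when both do. Minimizing collapses redundant product states.
        a   b   c  
>  q0   q1  q2  q1 
   q1   q1  q1  q1 
   q2   q3  q1  q1 
   q3   q3  q4  q3 
   q4   q3  q4  q5 
   q5   q3  q4  q6 
   q6   q3  q4  q7 
 * q7   q3  q4  q3 
(> = start, * = accepting)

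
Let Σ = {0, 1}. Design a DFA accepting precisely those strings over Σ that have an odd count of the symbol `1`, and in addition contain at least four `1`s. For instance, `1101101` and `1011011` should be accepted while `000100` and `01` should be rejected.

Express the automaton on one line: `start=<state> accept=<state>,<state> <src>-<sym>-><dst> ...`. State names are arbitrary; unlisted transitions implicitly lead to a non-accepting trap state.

Run two small machines in parallel and take their product. The first has 2 states tracking the count of `1`s modulo 2; the second has 6 states tracking the count of `1`s, saturating at 5. A product state is a pair (one from each), accepting exactly when both do.
        0   1  
>  q0   q0  q1 
   q1   q1  q2 
   q2   q2  q3 
   q3   q3  q4 
   q4   q4  q5 
 * q5   q5  q6 
   q6   q6  q5 
(> = start, * = accepting)

start=q0 accept=q5 q0-0->q0 q0-1->q1 q1-0->q1 q1-1->q2 q2-0->q2 q2-1->q3 q3-0->q3 q3-1->q4 q4-0->q4 q4-1->q5 q5-0->q5 q5-1->q6 q6-0->q6 q6-1->q5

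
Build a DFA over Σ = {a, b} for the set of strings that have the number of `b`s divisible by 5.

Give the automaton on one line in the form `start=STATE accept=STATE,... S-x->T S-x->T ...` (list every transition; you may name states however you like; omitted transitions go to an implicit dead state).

Keep the running count of `b`s modulo 5: each `b` advances along the cycle S0 → S1 → S2 → S3 → S4 → S0 while other symbols loop. Accept at S0.
A 5-state machine:
        a   b  
>* S0   S0  S1 
   S1   S1  S2 
   S2   S2  S3 
   S3   S3  S4 
   S4   S4  S0 
(> = start, * = accepting)

start=S0 accept=S0 S0-a->S0 S0-b->S1 S1-a->S1 S1-b->S2 S2-a->S2 S2-b->S3 S3-a->S3 S3-b->S4 S4-a->S4 S4-b->S0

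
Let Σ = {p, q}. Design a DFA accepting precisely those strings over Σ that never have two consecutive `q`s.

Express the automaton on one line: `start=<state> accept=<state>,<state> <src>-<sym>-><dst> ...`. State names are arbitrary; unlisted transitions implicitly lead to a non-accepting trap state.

start=S0 accept=S0,S1 S0-p->S0 S0-q->S1 S1-p->S0 S1-q->S2 S2-p->S2 S2-q->S2

This is the complement of 'contains `qq`'. Use the same substring-matching states — S0 through S2 holding how much of `qq` has just been matched — but flip the accepting set: everything except the trap S2 accepts.
3 states suffice.
        p   q  
>* S0   S0  S1 
 * S1   S0  S2 
   S2   S2  S2 
(> = start, * = accepting)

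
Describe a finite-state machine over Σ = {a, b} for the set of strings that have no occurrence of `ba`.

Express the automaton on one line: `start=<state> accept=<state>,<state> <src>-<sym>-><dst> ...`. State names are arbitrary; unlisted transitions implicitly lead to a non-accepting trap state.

Track partial matches of the forbidden pattern `ba`. State q2 is a dead state reached once `ba` has occurred; every other state accepts. q0 means no part of `ba` is currently matched.
3 states suffice.
        a   b  
>* q0   q0  q1 
 * q1   q2  q1 
   q2   q2  q2 
(> = start, * = accepting)

start=q0 accept=q0,q1 q0-a->q0 q0-b->q1 q1-a->q2 q1-b->q1 q2-a->q2 q2-b->q2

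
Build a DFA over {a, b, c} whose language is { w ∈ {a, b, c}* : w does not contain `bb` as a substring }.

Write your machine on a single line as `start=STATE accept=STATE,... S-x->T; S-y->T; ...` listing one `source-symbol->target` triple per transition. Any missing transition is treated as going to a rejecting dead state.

start=s0; accept=s0,s1; s0-a->s0; s0-b->s1; s0-c->s0; s1-a->s0; s1-b->s2; s1-c->s0; s2-a->s2; s2-b->s2; s2-c->s2

Track partial matches of the forbidden pattern `bb`. State s2 is a dead state reached once `bb` has occurred; every other state accepts. s0 means no part of `bb` is currently matched.
3 states suffice.
        a   b   c  
>* s0   s0  s1  s0 
 * s1   s0  s2  s0 
   s2   s2  s2  s2 
(> = start, * = accepting)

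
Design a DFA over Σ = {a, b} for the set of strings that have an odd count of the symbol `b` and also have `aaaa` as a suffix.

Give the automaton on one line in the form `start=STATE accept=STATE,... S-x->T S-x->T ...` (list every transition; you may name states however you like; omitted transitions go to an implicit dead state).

start=S0 accept=S9 S0-a->S1 S0-b->S2 S1-a->S3 S1-b->S2 S2-a->S4 S2-b->S0 S3-a->S5 S3-b->S2 S4-a->S6 S4-b->S0 S5-a->S7 S5-b->S2 S6-a->S8 S6-b->S0 S7-a->S7 S7-b->S2 S8-a->S9 S8-b->S0 S9-a->S9 S9-b->S0

Build one automaton per condition and run them in lockstep. The first has 2 states tracking the count of `b`s modulo 2; the second has 5 states tracking how much of the suffix `aaaa` has currently been matched. A product state is a pair (one from each), accepting exactly when both do.
        a   b  
>  S0   S1  S2 
   S1   S3  S2 
   S2   S4  S0 
   S3   S5  S2 
   S4   S6  S0 
   S5   S7  S2 
   S6   S8  S0 
   S7   S7  S2 
   S8   S9  S0 
 * S9   S9  S0 
(> = start, * = accepting)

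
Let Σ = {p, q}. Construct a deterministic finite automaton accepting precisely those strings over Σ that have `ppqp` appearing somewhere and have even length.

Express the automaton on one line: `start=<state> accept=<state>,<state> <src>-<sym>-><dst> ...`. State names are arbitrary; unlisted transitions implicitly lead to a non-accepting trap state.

Handle the two conditions separately and then intersect. The first has 5 states tracking whether and how much of `ppqp` has been seen; the second has 2 states tracking the input length modulo 2. A product state is a pair (one from each), accepting exactly when both do.
With 10 states:
        p   q  
>  S0   S1  S2 
   S1   S3  S0 
   S2   S4  S0 
   S3   S5  S6 
   S4   S5  S2 
   S5   S3  S7 
   S6   S8  S0 
   S7   S9  S2 
 * S8   S9  S9 
   S9   S8  S8 
(> = start, * = accepting)

start=S0 accept=S8 S0-p->S1 S0-q->S2 S1-p->S3 S1-q->S0 S2-p->S4 S2-q->S0 S3-p->S5 S3-q->S6 S4-p->S5 S4-q->S2 S5-p->S3 S5-q->S7 S6-p->S8 S6-q->S0 S7-p->S9 S7-q->S2 S8-p->S9 S8-q->S9 S9-p->S8 S9-q->S8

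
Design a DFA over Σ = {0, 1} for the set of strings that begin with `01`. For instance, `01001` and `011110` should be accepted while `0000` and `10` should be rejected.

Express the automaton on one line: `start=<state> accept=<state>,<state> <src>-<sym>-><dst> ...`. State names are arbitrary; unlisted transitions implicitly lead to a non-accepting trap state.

Walk along `01` while the input agrees: from s0 take `0` to s1, and so on. Any deviation drops to the rejecting sink s3. Once s2 is reached the prefix is confirmed and every continuation is accepted.
        0   1  
>  s0   s1  s3 
   s1   s3  s2 
 * s2   s2  s2 
   s3   s3  s3 
(> = start, * = accepting)

start=s0 accept=s2 s0-0->s1 s0-1->s3 s1-0->s3 s1-1->s2 s2-0->s2 s2-1->s2 s3-0->s3 s3-1->s3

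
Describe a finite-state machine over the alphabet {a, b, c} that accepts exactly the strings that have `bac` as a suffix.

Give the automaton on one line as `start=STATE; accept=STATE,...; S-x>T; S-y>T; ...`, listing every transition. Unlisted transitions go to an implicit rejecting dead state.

start=q0; accept=q3; q0-a>q0; q0-b>q1; q0-c>q0; q1-a>q2; q1-b>q1; q1-c>q0; q2-a>q0; q2-b>q1; q2-c>q3; q3-a>q0; q3-b>q1; q3-c>q0

Remember how much of `bac` the current input suffix matches. State q0 means no match yet; q1 means the last symbol is `b`; q2 means the last 2 symbols are `ba`; q3 means the last 3 symbols are `bac`. Only q3 accepts. On a mismatch, fall back to the longest proper suffix that is still a prefix of `bac`.
With 4 states:
        a   b   c  
>  q0   q0  q1  q0 
   q1   q2  q1  q0 
   q2   q0  q1  q3 
 * q3   q0  q1  q0 
(> = start, * = accepting)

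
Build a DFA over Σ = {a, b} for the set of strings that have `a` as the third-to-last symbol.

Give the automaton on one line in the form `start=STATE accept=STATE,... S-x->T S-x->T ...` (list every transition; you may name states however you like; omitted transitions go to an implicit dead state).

Because acceptance depends on a position counted from the end, the machine has to buffer the most recent 3 symbols. Make each state the string of the last up-to-3 symbols read; on input `x` shift the window left and append `x`. Accept when the buffered window has length 3 and begins with `a`.
With 15 states:
          a    b  
>  q0     q1   q2 
   q1     q3   q4 
   q2     q5   q6 
   q3     q7   q8 
   q4     q9  q10 
   q5    q11  q12 
   q6    q13  q14 
 * q7     q7   q8 
 * q8     q9  q10 
 * q9    q11  q12 
 * q10   q13  q14 
   q11    q7   q8 
   q12    q9  q10 
   q13   q11  q12 
   q14   q13  q14 
(> = start, * = accepting)

start=q0 accept=q7,q8,q9,q10 q0-a->q1 q0-b->q2 q1-a->q3 q1-b->q4 q2-a->q5 q2-b->q6 q3-a->q7 q3-b->q8 q4-a->q9 q4-b->q10 q5-a->q11 q5-b->q12 q6-a->q13 q6-b->q14 q7-a->q7 q7-b->q8 q8-a->q9 q8-b->q10 q9-a->q11 q9-b->q12 q10-a->q13 q10-b->q14 q11-a->q7 q11-b->q8 q12-a->q9 q12-b->q10 q13-a->q11 q13-b->q12 q14-a->q13 q14-b->q14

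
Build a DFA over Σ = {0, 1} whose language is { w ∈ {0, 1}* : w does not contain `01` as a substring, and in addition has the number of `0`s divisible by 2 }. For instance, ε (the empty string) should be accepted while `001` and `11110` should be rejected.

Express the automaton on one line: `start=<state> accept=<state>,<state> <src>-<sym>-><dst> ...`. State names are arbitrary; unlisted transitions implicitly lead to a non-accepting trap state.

Build one automaton per condition and run them in lockstep. The first has 3 states tracking partial matches of the forbidden pattern `01`; the second has 2 states tracking the count of `0`s modulo 2. A product state is a pair (one from each), accepting exactly when both do. Equivalent product states are then merged.
With 4 states:
       0  1 
>* A   B  A 
   B   C  D 
 * C   B  D 
   D   D  D 
(> = start, * = accepting)

start=A accept=A,C A-0->B A-1->A B-0->C B-1->D C-0->B C-1->D D-0->D D-1->D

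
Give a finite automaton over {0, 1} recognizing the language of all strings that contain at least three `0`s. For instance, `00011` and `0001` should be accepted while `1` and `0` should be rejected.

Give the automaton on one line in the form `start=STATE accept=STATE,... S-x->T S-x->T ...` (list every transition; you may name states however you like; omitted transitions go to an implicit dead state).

Only the number of `0`s matters, and only up to 4. Make a chain s0 → s1 → s2 → s3 → s4 advanced by each `0` (with s4 absorbing); every other symbol self-loops. The accepting set is {s3, s4}.
With 5 states:
        0   1  
>  s0   s1  s0 
   s1   s2  s1 
   s2   s3  s2 
 * s3   s4  s3 
 * s4   s4  s4 
(> = start, * = accepting)

start=s0 accept=s3,s4 s0-0->s1 s0-1->s0 s1-0->s2 s1-1->s1 s2-0->s3 s2-1->s2 s3-0->s4 s3-1->s3 s4-0->s4 s4-1->s4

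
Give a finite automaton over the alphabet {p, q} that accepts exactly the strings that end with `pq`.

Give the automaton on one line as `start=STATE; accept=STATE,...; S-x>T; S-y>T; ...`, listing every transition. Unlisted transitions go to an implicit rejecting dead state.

Remember how much of `pq` the current input suffix matches. State s0 means no match yet; s1 means the last symbol is `p`; s2 means the last 2 symbols are `pq`. Only s2 accepts. On a mismatch, fall back to the longest proper suffix that is still a prefix of `pq`.
3 states suffice.
        p   q  
>  s0   s1  s0 
   s1   s1  s2 
 * s2   s1  s0 
(> = start, * = accepting)

start=s0; accept=s2; s0-p>s1; s0-q>s0; s1-p>s1; s1-q>s2; s2-p>s1; s2-q>s0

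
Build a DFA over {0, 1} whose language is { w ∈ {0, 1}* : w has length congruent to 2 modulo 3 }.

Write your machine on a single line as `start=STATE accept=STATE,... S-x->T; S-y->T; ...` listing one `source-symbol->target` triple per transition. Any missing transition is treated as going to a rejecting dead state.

Only the length mod 3 matters, so use a 3-cycle: from any state, every input symbol moves to the next state, wrapping q2 back to q0. Mark q2 accepting.
With 3 states:
        0   1  
>  q0   q1  q1 
   q1   q2  q2 
 * q2   q0  q0 
(> = start, * = accepting)

start=q0; accept=q2; q0-0->q1; q0-1->q1; q1-0->q2; q1-1->q2; q2-0->q0; q2-1->q0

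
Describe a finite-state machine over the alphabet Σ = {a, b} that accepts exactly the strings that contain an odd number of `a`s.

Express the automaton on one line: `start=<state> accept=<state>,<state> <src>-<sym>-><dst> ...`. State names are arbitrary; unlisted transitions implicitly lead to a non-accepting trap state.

The only thing that matters is how many `a`s have appeared, reduced mod 2. Use one state per residue: S0 for 0, …, S1 for 1. Reading `a` moves to the next residue; anything else stays put. S1 is accepting.
A 2-state machine:
        a   b  
>  S0   S1  S0 
 * S1   S0  S1 
(> = start, * = accepting)

start=S0 accept=S1 S0-a->S1 S0-b->S0 S1-a->S0 S1-b->S1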